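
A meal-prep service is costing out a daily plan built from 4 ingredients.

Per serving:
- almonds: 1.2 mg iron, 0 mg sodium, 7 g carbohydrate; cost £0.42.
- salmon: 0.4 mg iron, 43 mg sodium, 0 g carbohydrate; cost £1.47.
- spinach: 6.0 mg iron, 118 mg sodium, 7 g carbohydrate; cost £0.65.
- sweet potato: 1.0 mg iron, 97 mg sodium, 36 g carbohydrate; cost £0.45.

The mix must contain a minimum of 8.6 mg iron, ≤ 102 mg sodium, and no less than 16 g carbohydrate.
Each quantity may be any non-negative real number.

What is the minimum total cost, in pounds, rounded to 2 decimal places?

£1.76

This is a linear program. Let x1 = servings of almonds, x2 = servings of salmon, x3 = servings of spinach, x4 = servings of sweet potato.
Minimise 0.42x1 + 1.47x2 + 0.65x3 + 0.45x4 subject to:
  1.2x1 + 0.4x2 + 6x3 + 1x4 ≥ 8.6   (iron)
  43x2 + 118x3 + 97x4 ≤ 102   (sodium)
  7x1 + 7x3 + 36x4 ≥ 16   (carbohydrate)
  x1, x2, x3, x4 ≥ 0.
The cheapest feasible vertex uses only almonds, spinach; salmon, sweet potato are not used. The iron and sodium requirements are met with equality.
So almonds = 2.845 servings, spinach = 0.8644 servings.
Total cost: 0.42·2.845 + 0.65·0.8644 = 1.7568.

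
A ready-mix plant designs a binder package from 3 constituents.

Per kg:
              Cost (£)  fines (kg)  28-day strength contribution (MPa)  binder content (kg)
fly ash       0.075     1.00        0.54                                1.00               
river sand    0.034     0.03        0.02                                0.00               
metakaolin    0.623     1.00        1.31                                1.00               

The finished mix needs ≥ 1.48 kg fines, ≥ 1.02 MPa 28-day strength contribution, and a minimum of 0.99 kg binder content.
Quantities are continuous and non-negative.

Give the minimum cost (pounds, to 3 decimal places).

£0.142

This is a linear program. Let x1 = kg of fly ash, x2 = kg of river sand, x3 = kg of metakaolin.
Minimize 0.075x1 + 0.034x2 + 0.623x3 s.t.:
  1x1 + 0.03x2 + 1x3 ≥ 1.48   (fines)
  0.54x1 + 0.02x2 + 1.31x3 ≥ 1.02   (28-day strength contribution)
  1x1 + 1x3 ≥ 0.99   (binder content)
  x1, x2, x3 ≥ 0.
The minimum-cost mix takes nothing from river sand, metakaolin — only fly ash. There the 28-day strength contribution constraint is tight.
Solving gives x1 = 1.889.
Objective = 0.075·1.889 = 0.14168.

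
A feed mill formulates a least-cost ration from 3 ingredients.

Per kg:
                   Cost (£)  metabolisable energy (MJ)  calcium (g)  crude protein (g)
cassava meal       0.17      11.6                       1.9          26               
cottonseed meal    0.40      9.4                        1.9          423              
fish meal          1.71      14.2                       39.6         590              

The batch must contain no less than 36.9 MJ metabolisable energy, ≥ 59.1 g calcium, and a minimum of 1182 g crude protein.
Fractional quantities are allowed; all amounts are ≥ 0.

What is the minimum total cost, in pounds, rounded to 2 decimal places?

Treat it as an LP. Let x1 = kg of cassava meal, x2 = kg of cottonseed meal, x3 = kg of fish meal.
Minimize 0.17x1 + 0.4x2 + 1.71x3 s.t.:
  11.6x1 + 9.4x2 + 14.2x3 ≥ 36.9   (metabolisable energy)
  1.9x1 + 1.9x2 + 39.6x3 ≥ 59.1   (calcium)
  26x1 + 423x2 + 590x3 ≥ 1182   (crude protein)
  x1, x2, x3 ≥ 0.
All 3 inputs are positive at the optimum. The metabolisable energy, calcium, crude protein requirements are met with equality.
Solving gives x1 = 0.8248, x2 = 0.7686, x3 = 1.416.
Objective = 0.17·0.8248 + 0.4·0.7686 + 1.71·1.416 = 2.8690.

£2.87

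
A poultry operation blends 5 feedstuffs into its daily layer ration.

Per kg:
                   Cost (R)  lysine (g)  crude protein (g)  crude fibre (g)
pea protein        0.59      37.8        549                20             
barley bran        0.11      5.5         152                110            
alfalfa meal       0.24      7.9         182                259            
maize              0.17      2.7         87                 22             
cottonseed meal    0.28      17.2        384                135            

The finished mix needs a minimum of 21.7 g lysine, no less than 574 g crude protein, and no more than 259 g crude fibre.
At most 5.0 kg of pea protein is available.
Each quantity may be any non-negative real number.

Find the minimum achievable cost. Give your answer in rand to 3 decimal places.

R0.418

Let x1 = kg of pea protein, x2 = kg of barley bran, x3 = kg of alfalfa meal, x4 = kg of maize, x5 = kg of cottonseed meal.
min 0.59x1 + 0.11x2 + 0.24x3 + 0.17x4 + 0.28x5 with:
  37.8x1 + 5.5x2 + 7.9x3 + 2.7x4 + 17.2x5 ≥ 21.7   (lysine)
  549x1 + 152x2 + 182x3 + 87x4 + 384x5 ≥ 574   (crude protein)
  20x1 + 110x2 + 259x3 + 22x4 + 135x5 ≤ 259   (crude fibre)
  x1 ≤ 5
  x1, x2, x3, x4, x5 ≥ 0.
At the optimum only barley bran, cottonseed meal are positive (pea protein, alfalfa meal, maize = 0). The crude protein and crude fibre requirements are met with equality.
That vertex is x2 = 1.011, x5 = 1.094.
Cost = 0.11·1.011 + 0.28·1.094 = 0.41753.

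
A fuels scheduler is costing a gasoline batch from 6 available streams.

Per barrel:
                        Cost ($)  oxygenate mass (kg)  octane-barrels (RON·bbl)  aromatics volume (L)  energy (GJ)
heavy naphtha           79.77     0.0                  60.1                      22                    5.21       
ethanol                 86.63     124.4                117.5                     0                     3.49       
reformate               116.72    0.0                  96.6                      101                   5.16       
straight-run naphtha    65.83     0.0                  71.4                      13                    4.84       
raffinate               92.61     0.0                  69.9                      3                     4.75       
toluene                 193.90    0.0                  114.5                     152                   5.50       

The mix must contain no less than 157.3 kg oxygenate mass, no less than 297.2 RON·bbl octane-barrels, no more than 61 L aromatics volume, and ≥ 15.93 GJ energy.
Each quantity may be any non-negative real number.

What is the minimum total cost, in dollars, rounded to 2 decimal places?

$266.19

Let x1 = barrels of heavy naphtha, x2 = barrels of ethanol, x3 = barrels of reformate, x4 = barrels of straight-run naphtha, x5 = barrels of raffinate, x6 = barrels of toluene.
Minimize 79.77x1 + 86.63x2 + 116.72x3 + 65.83x4 + 92.61x5 + 193.9x6 s.t.:
  124.4x2 ≥ 157.3   (oxygenate mass)
  60.1x1 + 117.5x2 + 96.6x3 + 71.4x4 + 69.9x5 + 114.5x6 ≥ 297.2   (octane-barrels)
  22x1 + 101x3 + 13x4 + 3x5 + 152x6 ≤ 61   (aromatics volume)
  5.21x1 + 3.49x2 + 5.16x3 + 4.84x4 + 4.75x5 + 5.5x6 ≥ 15.93   (energy)
  x1, x2, x3, x4, x5, x6 ≥ 0.
The cheapest feasible vertex uses only ethanol, straight-run naphtha; heavy naphtha, reformate, raffinate, toluene are not used. There the oxygenate mass and energy constraints are tight.
That vertex is x2 = 1.2645, x4 = 2.3795.
Objective = 86.63·1.2645 + 65.83·2.3795 = 266.1861.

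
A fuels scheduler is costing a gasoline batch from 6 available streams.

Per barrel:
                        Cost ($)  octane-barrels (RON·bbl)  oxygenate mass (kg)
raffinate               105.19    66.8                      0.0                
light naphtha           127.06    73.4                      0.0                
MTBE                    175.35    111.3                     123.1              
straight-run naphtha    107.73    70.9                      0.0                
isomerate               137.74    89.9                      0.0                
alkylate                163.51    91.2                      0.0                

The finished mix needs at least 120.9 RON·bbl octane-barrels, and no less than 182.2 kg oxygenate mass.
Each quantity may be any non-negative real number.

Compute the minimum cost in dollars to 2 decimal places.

Treat it as an LP. Let x1 = barrels of raffinate, x2 = barrels of light naphtha, x3 = barrels of MTBE, x4 = barrels of straight-run naphtha, x5 = barrels of isomerate, x6 = barrels of alkylate.
Minimize 105.19x1 + 127.06x2 + 175.35x3 + 107.73x4 + 137.74x5 + 163.51x6 s.t.:
  66.8x1 + 73.4x2 + 111.3x3 + 70.9x4 + 89.9x5 + 91.2x6 ≥ 120.9   (octane-barrels)
  123.1x3 ≥ 182.2   (oxygenate mass)
  x1, x2, x3, x4, x5, x6 ≥ 0.
The cheapest feasible vertex uses only MTBE; raffinate, light naphtha, straight-run naphtha, isomerate, alkylate are not used. The oxygenate mass requirement is met with equality.
Optimal quantities: MTBE = 1.4801 barrels.
Cost = 175.35·1.4801 = 259.5355.

$259.54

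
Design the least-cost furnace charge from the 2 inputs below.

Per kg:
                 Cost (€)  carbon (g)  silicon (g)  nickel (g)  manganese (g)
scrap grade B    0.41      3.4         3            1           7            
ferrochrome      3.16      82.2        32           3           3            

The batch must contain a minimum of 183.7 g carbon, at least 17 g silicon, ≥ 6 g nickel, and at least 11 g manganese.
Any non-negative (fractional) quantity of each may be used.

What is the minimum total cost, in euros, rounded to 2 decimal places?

€7.24

Let x1 = kg of scrap grade B, x2 = kg of ferrochrome.
min 0.41x1 + 3.16x2 with:
  3.4x1 + 82.2x2 ≥ 183.7   (carbon)
  3x1 + 32x2 ≥ 17   (silicon)
  1x1 + 3x2 ≥ 6   (nickel)
  7x1 + 3x2 ≥ 11   (manganese)
  x1, x2 ≥ 0.
Both inputs are positive at the optimum. There the carbon and manganese constraints are tight.
So scrap grade B = 0.6247 kg, ferrochrome = 2.209 kg.
Hence cost = 0.41·0.6247 + 3.16·2.209 = €7.2366.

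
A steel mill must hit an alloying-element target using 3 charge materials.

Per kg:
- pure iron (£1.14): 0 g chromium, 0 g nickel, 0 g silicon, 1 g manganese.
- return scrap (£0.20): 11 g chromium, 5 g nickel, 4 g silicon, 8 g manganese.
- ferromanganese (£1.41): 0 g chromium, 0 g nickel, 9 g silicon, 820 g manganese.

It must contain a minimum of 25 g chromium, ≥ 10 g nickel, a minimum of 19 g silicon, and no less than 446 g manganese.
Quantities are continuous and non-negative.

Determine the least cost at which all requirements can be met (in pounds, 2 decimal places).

£1.44

Let x1 = kg of pure iron, x2 = kg of return scrap, x3 = kg of ferromanganese.
min 1.14x1 + 0.2x2 + 1.41x3 s.t.:
  11x2 ≥ 25   (chromium)
  5x2 ≥ 10   (nickel)
  4x2 + 9x3 ≥ 19   (silicon)
  1x1 + 8x2 + 820x3 ≥ 446   (manganese)
  x1, x2, x3 ≥ 0.
At the optimum only return scrap, ferromanganese are positive (pure iron = 0). The silicon and manganese requirements are met with equality.
So return scrap = 3.605 kg, ferromanganese = 0.5087 kg.
Total cost: 0.2·3.605 + 1.41·0.5087 = 1.4383.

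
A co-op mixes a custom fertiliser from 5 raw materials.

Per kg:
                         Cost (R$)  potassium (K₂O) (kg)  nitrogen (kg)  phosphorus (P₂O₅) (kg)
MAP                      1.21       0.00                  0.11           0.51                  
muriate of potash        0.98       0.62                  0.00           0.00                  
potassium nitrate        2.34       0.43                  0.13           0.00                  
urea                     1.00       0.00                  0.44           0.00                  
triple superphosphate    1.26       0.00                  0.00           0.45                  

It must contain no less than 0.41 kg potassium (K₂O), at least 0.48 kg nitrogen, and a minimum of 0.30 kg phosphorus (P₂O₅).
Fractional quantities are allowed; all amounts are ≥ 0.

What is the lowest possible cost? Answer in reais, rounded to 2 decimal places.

R$2.30

This is a linear program. Let x1 = kg of MAP, x2 = kg of muriate of potash, x3 = kg of potassium nitrate, x4 = kg of urea, x5 = kg of triple superphosphate.
Minimise 1.21x1 + 0.98x2 + 2.34x3 + 1x4 + 1.26x5 with:
  0.62x2 + 0.43x3 ≥ 0.41   (potassium (K₂O))
  0.11x1 + 0.13x3 + 0.44x4 ≥ 0.48   (nitrogen)
  0.51x1 + 0.45x5 ≥ 0.3   (phosphorus (P₂O₅))
  x1, x2, x3, x4, x5 ≥ 0.
The minimum-cost mix takes nothing from potassium nitrate, triple superphosphate — only MAP, muriate of potash, urea. There the potassium (K₂O), nitrogen, phosphorus (P₂O₅) constraints are tight.
Optimal quantities: MAP = 0.5882 kg, muriate of potash = 0.6613 kg, urea = 0.9439 kg.
Cost = 1.21·0.5882 + 0.98·0.6613 + 1·0.9439 = 2.3037.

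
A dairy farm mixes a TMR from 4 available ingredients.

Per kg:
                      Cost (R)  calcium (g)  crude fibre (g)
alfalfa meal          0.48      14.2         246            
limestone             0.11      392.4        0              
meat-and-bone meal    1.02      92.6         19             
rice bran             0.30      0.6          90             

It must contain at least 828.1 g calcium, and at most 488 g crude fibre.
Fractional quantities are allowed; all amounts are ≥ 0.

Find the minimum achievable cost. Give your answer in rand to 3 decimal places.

This is a linear program. Let x1 = kg of alfalfa meal, x2 = kg of limestone, x3 = kg of meat-and-bone meal, x4 = kg of rice bran.
min 0.48x1 + 0.11x2 + 1.02x3 + 0.3x4 subject to:
  14.2x1 + 392.4x2 + 92.6x3 + 0.6x4 ≥ 828.1   (calcium)
  246x1 + 19x3 + 90x4 ≤ 488   (crude fibre)
  x1, x2, x3, x4 ≥ 0.
The cheapest feasible vertex uses only limestone; alfalfa meal, meat-and-bone meal, rice bran are not used. The calcium requirement is met with equality.
Solving gives x2 = 2.11.
Total cost: 0.11·2.11 = 0.23210.

R0.232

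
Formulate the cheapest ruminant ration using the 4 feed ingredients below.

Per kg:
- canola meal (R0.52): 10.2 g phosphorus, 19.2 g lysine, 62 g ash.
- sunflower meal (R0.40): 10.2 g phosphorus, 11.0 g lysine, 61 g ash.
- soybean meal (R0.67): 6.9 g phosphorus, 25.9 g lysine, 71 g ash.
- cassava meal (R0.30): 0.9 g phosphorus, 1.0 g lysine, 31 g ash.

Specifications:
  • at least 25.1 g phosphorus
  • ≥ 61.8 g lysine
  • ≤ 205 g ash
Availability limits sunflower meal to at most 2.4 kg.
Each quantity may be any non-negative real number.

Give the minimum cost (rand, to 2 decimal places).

Let x1 = kg of canola meal, x2 = kg of sunflower meal, x3 = kg of soybean meal, x4 = kg of cassava meal.
min 0.52x1 + 0.4x2 + 0.67x3 + 0.3x4 s.t.:
  10.2x1 + 10.2x2 + 6.9x3 + 0.9x4 ≥ 25.1   (phosphorus)
  19.2x1 + 11x2 + 25.9x3 + 1x4 ≥ 61.8   (lysine)
  62x1 + 61x2 + 71x3 + 31x4 ≤ 205   (ash)
  x2 ≤ 2.4
  x1, x2, x3, x4 ≥ 0.
The cheapest feasible vertex uses only canola meal, soybean meal; sunflower meal, cassava meal are not used. The phosphorus and lysine requirements are met with equality.
So canola meal = 1.698 kg, soybean meal = 1.127 kg.
Hence cost = 0.52·1.698 + 0.67·1.127 = R1.6381.

R1.64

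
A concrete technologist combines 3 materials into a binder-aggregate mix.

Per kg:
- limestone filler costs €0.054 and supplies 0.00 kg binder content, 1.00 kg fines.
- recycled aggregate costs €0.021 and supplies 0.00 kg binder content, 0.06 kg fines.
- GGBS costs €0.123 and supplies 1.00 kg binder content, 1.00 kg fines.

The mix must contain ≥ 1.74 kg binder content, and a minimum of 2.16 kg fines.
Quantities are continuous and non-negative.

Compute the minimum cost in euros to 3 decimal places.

€0.237

This is a linear program. Let x1 = kg of limestone filler, x2 = kg of recycled aggregate, x3 = kg of GGBS.
min 0.054x1 + 0.021x2 + 0.123x3 s.t.:
  1x3 ≥ 1.74   (binder content)
  1x1 + 0.06x2 + 1x3 ≥ 2.16   (fines)
  x1, x2, x3 ≥ 0.
The minimum-cost mix takes nothing from recycled aggregate — only limestone filler, GGBS. There the binder content and fines constraints are tight.
So limestone filler = 0.42 kg, GGBS = 1.74 kg.
Total cost: 0.054·0.42 + 0.123·1.74 = 0.23670.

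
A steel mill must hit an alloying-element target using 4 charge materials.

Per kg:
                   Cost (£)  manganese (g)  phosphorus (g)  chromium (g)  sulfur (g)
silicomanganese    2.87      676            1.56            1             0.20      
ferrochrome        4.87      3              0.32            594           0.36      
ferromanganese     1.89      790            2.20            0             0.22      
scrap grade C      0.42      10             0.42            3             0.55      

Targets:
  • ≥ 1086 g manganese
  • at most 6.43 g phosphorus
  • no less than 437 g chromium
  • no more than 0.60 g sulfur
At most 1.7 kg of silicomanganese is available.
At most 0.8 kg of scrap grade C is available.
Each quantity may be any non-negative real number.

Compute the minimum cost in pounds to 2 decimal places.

£6.18

Set it up as a linear program. Let x1 = kg of silicomanganese, x2 = kg of ferrochrome, x3 = kg of ferromanganese, x4 = kg of scrap grade C.
Minimize 2.87x1 + 4.87x2 + 1.89x3 + 0.42x4 subject to:
  676x1 + 3x2 + 790x3 + 10x4 ≥ 1086   (manganese)
  1.56x1 + 0.32x2 + 2.2x3 + 0.42x4 ≤ 6.43   (phosphorus)
  1x1 + 594x2 + 3x4 ≥ 437   (chromium)
  0.2x1 + 0.36x2 + 0.22x3 + 0.55x4 ≤ 0.6   (sulfur)
  x1 ≤ 1.7
  x4 ≤ 0.8
  x1, x2, x3, x4 ≥ 0.
The minimum-cost mix takes nothing from silicomanganese, scrap grade C — only ferrochrome, ferromanganese. The manganese and chromium requirements are met with equality.
Solving gives x2 = 0.7357, x3 = 1.372.
Hence cost = 4.87·0.7357 + 1.89·1.372 = £6.1759.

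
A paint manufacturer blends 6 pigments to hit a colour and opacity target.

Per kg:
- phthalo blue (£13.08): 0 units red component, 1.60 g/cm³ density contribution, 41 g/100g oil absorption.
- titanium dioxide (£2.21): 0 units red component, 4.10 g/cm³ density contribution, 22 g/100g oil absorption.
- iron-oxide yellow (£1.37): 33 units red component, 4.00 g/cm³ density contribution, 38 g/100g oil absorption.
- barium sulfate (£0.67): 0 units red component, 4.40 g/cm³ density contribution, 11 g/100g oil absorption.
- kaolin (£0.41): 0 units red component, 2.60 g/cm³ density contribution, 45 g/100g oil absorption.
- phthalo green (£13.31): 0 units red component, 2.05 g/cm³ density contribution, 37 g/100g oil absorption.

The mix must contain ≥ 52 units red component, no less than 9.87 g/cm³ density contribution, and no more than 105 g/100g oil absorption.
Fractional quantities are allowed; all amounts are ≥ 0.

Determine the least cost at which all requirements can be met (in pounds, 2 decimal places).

£2.70

Let x1 = kg of phthalo blue, x2 = kg of titanium dioxide, x3 = kg of iron-oxide yellow, x4 = kg of barium sulfate, x5 = kg of kaolin, x6 = kg of phthalo green.
Minimise 13.08x1 + 2.21x2 + 1.37x3 + 0.67x4 + 0.41x5 + 13.31x6 s.t.:
  33x3 ≥ 52   (red component)
  1.6x1 + 4.1x2 + 4x3 + 4.4x4 + 2.6x5 + 2.05x6 ≥ 9.87   (density contribution)
  41x1 + 22x2 + 38x3 + 11x4 + 45x5 + 37x6 ≤ 105   (oil absorption)
  x1, x2, x3, x4, x5, x6 ≥ 0.
At the optimum only iron-oxide yellow, barium sulfate are positive (phthalo blue, titanium dioxide, kaolin, phthalo green = 0). The red component and density contribution requirements are met with equality.
So iron-oxide yellow = 1.576 kg, barium sulfate = 0.8107 kg.
Hence cost = 1.37·1.576 + 0.67·0.8107 = £2.7023.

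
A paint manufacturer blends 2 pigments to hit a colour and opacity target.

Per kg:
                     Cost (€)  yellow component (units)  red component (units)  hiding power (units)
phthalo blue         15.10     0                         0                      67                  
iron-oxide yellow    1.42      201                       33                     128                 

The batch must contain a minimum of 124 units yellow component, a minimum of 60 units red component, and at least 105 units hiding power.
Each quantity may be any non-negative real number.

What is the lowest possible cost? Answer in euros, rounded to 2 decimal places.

Treat it as an LP. Let x1 = kg of phthalo blue, x2 = kg of iron-oxide yellow.
min 15.1x1 + 1.42x2 subject to:
  201x2 ≥ 124   (yellow component)
  33x2 ≥ 60   (red component)
  67x1 + 128x2 ≥ 105   (hiding power)
  x1, x2 ≥ 0.
The minimum-cost mix takes nothing from phthalo blue — only iron-oxide yellow. There the red component constraint is tight.
So iron-oxide yellow = 1.818 kg.
Total cost: 1.42·1.818 = 2.5816.

€2.58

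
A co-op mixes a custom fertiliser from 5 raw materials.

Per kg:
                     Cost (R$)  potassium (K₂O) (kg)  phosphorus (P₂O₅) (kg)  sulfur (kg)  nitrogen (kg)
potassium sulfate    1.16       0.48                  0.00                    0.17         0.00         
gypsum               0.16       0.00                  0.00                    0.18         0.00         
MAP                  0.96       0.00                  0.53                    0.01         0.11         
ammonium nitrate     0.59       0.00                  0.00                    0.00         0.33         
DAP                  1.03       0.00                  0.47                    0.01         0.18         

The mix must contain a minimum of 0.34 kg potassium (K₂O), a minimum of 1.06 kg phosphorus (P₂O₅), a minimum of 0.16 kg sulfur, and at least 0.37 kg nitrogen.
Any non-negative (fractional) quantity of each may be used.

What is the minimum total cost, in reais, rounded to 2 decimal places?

R$3.03

Treat it as an LP. Let x1 = kg of potassium sulfate, x2 = kg of gypsum, x3 = kg of MAP, x4 = kg of ammonium nitrate, x5 = kg of DAP.
Minimize 1.16x1 + 0.16x2 + 0.96x3 + 0.59x4 + 1.03x5 s.t.:
  0.48x1 ≥ 0.34   (potassium (K₂O))
  0.53x3 + 0.47x5 ≥ 1.06   (phosphorus (P₂O₅))
  0.17x1 + 0.18x2 + 0.01x3 + 0.01x5 ≥ 0.16   (sulfur)
  0.11x3 + 0.33x4 + 0.18x5 ≥ 0.37   (nitrogen)
  x1, x2, x3, x4, x5 ≥ 0.
The minimum-cost mix takes nothing from DAP — only potassium sulfate, gypsum, MAP, ammonium nitrate. Binding constraints: potassium (K₂O), phosphorus (P₂O₅), sulfur, nitrogen.
Optimal quantities: potassium sulfate = 0.7083 kg, gypsum = 0.1088 kg, MAP = 2 kg, ammonium nitrate = 0.4545 kg.
Cost = 1.16·0.7083 + 0.16·0.1088 + 0.96·2 + 0.59·0.4545 = 3.0272.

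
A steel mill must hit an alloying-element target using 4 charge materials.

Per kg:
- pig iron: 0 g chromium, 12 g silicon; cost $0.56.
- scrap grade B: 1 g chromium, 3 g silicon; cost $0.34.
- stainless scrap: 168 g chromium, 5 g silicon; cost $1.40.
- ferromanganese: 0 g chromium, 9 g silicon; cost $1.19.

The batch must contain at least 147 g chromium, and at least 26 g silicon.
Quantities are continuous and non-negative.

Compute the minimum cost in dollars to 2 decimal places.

$2.23

Set it up as a linear program. Let x1 = kg of pig iron, x2 = kg of scrap grade B, x3 = kg of stainless scrap, x4 = kg of ferromanganese.
Minimize 0.56x1 + 0.34x2 + 1.4x3 + 1.19x4 with:
  1x2 + 168x3 ≥ 147   (chromium)
  12x1 + 3x2 + 5x3 + 9x4 ≥ 26   (silicon)
  x1, x2, x3, x4 ≥ 0.
The optimal basis is {pig iron, stainless scrap}; scrap grade B, ferromanganese drop out. Binding constraints: chromium and silicon.
That vertex is x1 = 1.802, x3 = 0.875.
Cost = 0.56·1.802 + 1.4·0.875 = 2.2341.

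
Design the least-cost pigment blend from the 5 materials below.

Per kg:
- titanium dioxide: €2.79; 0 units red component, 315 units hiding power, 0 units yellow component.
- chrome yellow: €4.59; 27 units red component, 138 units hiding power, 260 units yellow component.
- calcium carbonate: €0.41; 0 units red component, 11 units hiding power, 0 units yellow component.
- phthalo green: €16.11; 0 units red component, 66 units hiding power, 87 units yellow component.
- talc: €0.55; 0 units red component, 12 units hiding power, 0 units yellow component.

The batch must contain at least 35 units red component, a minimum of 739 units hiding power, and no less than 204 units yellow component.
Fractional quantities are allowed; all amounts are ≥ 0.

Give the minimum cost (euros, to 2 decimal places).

€10.91

Treat it as an LP. Let x1 = kg of titanium dioxide, x2 = kg of chrome yellow, x3 = kg of calcium carbonate, x4 = kg of phthalo green, x5 = kg of talc.
min 2.79x1 + 4.59x2 + 0.41x3 + 16.11x4 + 0.55x5 s.t.:
  27x2 ≥ 35   (red component)
  315x1 + 138x2 + 11x3 + 66x4 + 12x5 ≥ 739   (hiding power)
  260x2 + 87x4 ≥ 204   (yellow component)
  x1, x2, x3, x4, x5 ≥ 0.
The optimal basis is {titanium dioxide, chrome yellow}; calcium carbonate, phthalo green, talc drop out. The red component and hiding power requirements are met with equality.
So titanium dioxide = 1.778 kg, chrome yellow = 1.296 kg.
Objective = 2.79·1.778 + 4.59·1.296 = 10.9093.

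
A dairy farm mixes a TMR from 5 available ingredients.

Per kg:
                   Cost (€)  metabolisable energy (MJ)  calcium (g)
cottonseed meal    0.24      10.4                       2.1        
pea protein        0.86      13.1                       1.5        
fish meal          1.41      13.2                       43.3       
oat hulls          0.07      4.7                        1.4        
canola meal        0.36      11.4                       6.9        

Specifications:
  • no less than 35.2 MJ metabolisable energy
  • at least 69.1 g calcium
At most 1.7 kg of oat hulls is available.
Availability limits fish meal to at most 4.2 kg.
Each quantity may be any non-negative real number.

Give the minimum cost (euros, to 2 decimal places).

Let x1 = kg of cottonseed meal, x2 = kg of pea protein, x3 = kg of fish meal, x4 = kg of oat hulls, x5 = kg of canola meal.
Minimize 0.24x1 + 0.86x2 + 1.41x3 + 0.07x4 + 0.36x5 with:
  10.4x1 + 13.1x2 + 13.2x3 + 4.7x4 + 11.4x5 ≥ 35.2   (metabolisable energy)
  2.1x1 + 1.5x2 + 43.3x3 + 1.4x4 + 6.9x5 ≥ 69.1   (calcium)
  x4 ≤ 1.7
  x3 ≤ 4.2
  x1, x2, x3, x4, x5 ≥ 0.
The minimum-cost mix takes nothing from cottonseed meal, pea protein — only fish meal, oat hulls, canola meal. Binding constraints: metabolisable energy, calcium, the oat hulls cap.
Solving gives x3 = 1.423, x4 = 1.7, x5 = 0.739.
Hence cost = 1.41·1.423 + 0.07·1.7 + 0.36·0.739 = €2.3915.

€2.39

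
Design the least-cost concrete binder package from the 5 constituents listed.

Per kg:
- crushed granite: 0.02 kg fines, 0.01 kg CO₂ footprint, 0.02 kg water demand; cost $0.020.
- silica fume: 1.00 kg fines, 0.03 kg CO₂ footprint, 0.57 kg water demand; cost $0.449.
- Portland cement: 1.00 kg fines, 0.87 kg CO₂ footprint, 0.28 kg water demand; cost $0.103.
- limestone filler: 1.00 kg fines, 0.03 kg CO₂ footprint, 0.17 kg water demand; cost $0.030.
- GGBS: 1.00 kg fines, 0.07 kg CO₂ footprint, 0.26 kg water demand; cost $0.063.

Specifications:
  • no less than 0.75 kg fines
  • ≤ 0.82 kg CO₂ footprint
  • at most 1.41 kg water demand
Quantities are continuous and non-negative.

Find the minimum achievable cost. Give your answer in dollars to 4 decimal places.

$0.0225

Set it up as a linear program. Let x1 = kg of crushed granite, x2 = kg of silica fume, x3 = kg of Portland cement, x4 = kg of limestone filler, x5 = kg of GGBS.
Minimize 0.02x1 + 0.449x2 + 0.103x3 + 0.03x4 + 0.063x5 with:
  0.02x1 + 1x2 + 1x3 + 1x4 + 1x5 ≥ 0.75   (fines)
  0.01x1 + 0.03x2 + 0.87x3 + 0.03x4 + 0.07x5 ≤ 0.82   (CO₂ footprint)
  0.02x1 + 0.57x2 + 0.28x3 + 0.17x4 + 0.26x5 ≤ 1.41   (water demand)
  x1, x2, x3, x4, x5 ≥ 0.
The minimum-cost mix takes nothing from crushed granite, silica fume, Portland cement, GGBS — only limestone filler. The fines requirement is met with equality.
So limestone filler = 0.75 kg.
Hence cost = 0.03·0.75 = $0.022500.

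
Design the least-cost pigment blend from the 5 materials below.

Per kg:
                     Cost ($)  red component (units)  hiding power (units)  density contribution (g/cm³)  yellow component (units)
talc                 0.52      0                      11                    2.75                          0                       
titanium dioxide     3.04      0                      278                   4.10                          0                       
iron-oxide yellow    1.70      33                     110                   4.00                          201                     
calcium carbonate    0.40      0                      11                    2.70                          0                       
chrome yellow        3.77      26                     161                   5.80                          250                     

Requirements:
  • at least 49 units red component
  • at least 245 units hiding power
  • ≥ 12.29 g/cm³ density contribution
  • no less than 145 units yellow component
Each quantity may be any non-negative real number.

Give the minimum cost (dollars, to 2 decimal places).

Let x1 = kg of talc, x2 = kg of titanium dioxide, x3 = kg of iron-oxide yellow, x4 = kg of calcium carbonate, x5 = kg of chrome yellow.
Minimize 0.52x1 + 3.04x2 + 1.7x3 + 0.4x4 + 3.77x5 with:
  33x3 + 26x5 ≥ 49   (red component)
  11x1 + 278x2 + 110x3 + 11x4 + 161x5 ≥ 245   (hiding power)
  2.75x1 + 4.1x2 + 4x3 + 2.7x4 + 5.8x5 ≥ 12.29   (density contribution)
  201x3 + 250x5 ≥ 145   (yellow component)
  x1, x2, x3, x4, x5 ≥ 0.
The optimal basis is {titanium dioxide, iron-oxide yellow, calcium carbonate}; talc, chrome yellow drop out. There the red component, hiding power, density contribution constraints are tight.
Solving gives x2 = 0.2135, x3 = 1.485, x4 = 2.028.
Total cost: 3.04·0.2135 + 1.7·1.485 + 0.4·2.028 = 3.9847.

$3.98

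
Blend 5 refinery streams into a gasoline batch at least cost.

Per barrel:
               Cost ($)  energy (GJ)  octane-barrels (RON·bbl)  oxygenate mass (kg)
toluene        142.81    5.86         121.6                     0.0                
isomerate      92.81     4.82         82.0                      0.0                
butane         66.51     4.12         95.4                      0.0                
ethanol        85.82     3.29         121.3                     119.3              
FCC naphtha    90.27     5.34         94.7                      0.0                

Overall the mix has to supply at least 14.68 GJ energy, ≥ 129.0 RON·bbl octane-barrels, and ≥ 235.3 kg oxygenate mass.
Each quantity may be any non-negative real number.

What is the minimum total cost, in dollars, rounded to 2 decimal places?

$301.50

Treat it as an LP. Let x1 = barrels of toluene, x2 = barrels of isomerate, x3 = barrels of butane, x4 = barrels of ethanol, x5 = barrels of FCC naphtha.
Minimise 142.81x1 + 92.81x2 + 66.51x3 + 85.82x4 + 90.27x5 with:
  5.86x1 + 4.82x2 + 4.12x3 + 3.29x4 + 5.34x5 ≥ 14.68   (energy)
  121.6x1 + 82x2 + 95.4x3 + 121.3x4 + 94.7x5 ≥ 129   (octane-barrels)
  119.3x4 ≥ 235.3   (oxygenate mass)
  x1, x2, x3, x4, x5 ≥ 0.
The cheapest feasible vertex uses only butane, ethanol; toluene, isomerate, FCC naphtha are not used. There the energy and oxygenate mass constraints are tight.
That vertex is x3 = 1.98811, x4 = 1.97234.
Cost = 66.51·1.98811 + 85.82·1.97234 = 301.4954.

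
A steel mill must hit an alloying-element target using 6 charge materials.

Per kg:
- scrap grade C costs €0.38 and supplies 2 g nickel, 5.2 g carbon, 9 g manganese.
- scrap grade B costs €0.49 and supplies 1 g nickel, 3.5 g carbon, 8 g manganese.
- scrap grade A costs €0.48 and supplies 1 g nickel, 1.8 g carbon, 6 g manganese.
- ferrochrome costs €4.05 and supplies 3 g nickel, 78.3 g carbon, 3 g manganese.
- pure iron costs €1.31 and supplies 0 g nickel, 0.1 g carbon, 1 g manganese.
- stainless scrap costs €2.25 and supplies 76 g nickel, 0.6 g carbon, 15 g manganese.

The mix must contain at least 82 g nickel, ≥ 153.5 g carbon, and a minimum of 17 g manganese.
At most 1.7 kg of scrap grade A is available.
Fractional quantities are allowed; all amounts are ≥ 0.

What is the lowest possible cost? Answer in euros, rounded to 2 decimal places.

€10.16

Let x1 = kg of scrap grade C, x2 = kg of scrap grade B, x3 = kg of scrap grade A, x4 = kg of ferrochrome, x5 = kg of pure iron, x6 = kg of stainless scrap.
min 0.38x1 + 0.49x2 + 0.48x3 + 4.05x4 + 1.31x5 + 2.25x6 subject to:
  2x1 + 1x2 + 1x3 + 3x4 + 76x6 ≥ 82   (nickel)
  5.2x1 + 3.5x2 + 1.8x3 + 78.3x4 + 0.1x5 + 0.6x6 ≥ 153.5   (carbon)
  9x1 + 8x2 + 6x3 + 3x4 + 1x5 + 15x6 ≥ 17   (manganese)
  x3 ≤ 1.7
  x1, x2, x3, x4, x5, x6 ≥ 0.
The optimal basis is {ferrochrome, stainless scrap}; scrap grade C, scrap grade B, scrap grade A, pure iron drop out. There the nickel and carbon constraints are tight.
Optimal quantities: ferrochrome = 1.953 kg, stainless scrap = 1.002 kg.
Total cost: 4.05·1.953 + 2.25·1.002 = 10.1642.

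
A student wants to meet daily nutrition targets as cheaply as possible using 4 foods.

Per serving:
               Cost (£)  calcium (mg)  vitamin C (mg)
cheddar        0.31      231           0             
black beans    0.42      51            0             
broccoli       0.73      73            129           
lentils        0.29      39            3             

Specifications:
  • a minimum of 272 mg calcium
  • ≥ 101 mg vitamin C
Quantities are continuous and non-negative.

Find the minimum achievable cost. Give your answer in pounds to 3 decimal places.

Set it up as a linear program. Let x1 = servings of cheddar, x2 = servings of black beans, x3 = servings of broccoli, x4 = servings of lentils.
Minimise 0.31x1 + 0.42x2 + 0.73x3 + 0.29x4 s.t.:
  231x1 + 51x2 + 73x3 + 39x4 ≥ 272   (calcium)
  129x3 + 3x4 ≥ 101   (vitamin C)
  x1, x2, x3, x4 ≥ 0.
The optimal basis is {cheddar, broccoli}; black beans, lentils drop out. There the calcium and vitamin C constraints are tight.
Solving gives x1 = 0.9301, x3 = 0.7829.
Hence cost = 0.31·0.9301 + 0.73·0.7829 = £0.85985.

£0.860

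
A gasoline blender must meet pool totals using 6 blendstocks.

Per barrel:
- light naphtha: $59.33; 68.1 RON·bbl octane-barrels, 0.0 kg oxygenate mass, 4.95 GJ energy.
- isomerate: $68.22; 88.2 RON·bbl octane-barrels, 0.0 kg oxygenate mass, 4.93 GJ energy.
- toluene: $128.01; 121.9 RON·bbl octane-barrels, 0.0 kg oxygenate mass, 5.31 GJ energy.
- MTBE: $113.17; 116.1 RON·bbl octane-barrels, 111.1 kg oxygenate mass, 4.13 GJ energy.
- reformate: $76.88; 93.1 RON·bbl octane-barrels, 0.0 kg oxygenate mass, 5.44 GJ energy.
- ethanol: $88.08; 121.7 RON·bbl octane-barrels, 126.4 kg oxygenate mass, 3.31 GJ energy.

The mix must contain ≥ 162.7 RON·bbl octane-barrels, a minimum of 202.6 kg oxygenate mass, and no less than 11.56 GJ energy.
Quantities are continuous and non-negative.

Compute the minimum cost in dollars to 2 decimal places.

Let x1 = barrels of light naphtha, x2 = barrels of isomerate, x3 = barrels of toluene, x4 = barrels of MTBE, x5 = barrels of reformate, x6 = barrels of ethanol.
Minimise 59.33x1 + 68.22x2 + 128.01x3 + 113.17x4 + 76.88x5 + 88.08x6 subject to:
  68.1x1 + 88.2x2 + 121.9x3 + 116.1x4 + 93.1x5 + 121.7x6 ≥ 162.7   (octane-barrels)
  111.1x4 + 126.4x6 ≥ 202.6   (oxygenate mass)
  4.95x1 + 4.93x2 + 5.31x3 + 4.13x4 + 5.44x5 + 3.31x6 ≥ 11.56   (energy)
  x1, x2, x3, x4, x5, x6 ≥ 0.
The cheapest feasible vertex uses only light naphtha, ethanol; isomerate, toluene, MTBE, reformate are not used. Binding constraints: oxygenate mass and energy.
Optimal quantities: light naphtha = 1.26355 barrels, ethanol = 1.60285 barrels.
Cost = 59.33·1.26355 + 88.08·1.60285 = 216.1454.

$216.15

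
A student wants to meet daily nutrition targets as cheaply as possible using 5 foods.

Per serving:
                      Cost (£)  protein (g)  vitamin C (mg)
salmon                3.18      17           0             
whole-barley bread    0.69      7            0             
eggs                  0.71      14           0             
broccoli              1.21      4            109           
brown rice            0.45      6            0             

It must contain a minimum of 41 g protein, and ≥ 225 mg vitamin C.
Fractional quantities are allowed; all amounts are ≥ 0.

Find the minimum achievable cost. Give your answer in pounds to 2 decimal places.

Set it up as a linear program. Let x1 = servings of salmon, x2 = servings of whole-barley bread, x3 = servings of eggs, x4 = servings of broccoli, x5 = servings of brown rice.
min 3.18x1 + 0.69x2 + 0.71x3 + 1.21x4 + 0.45x5 s.t.:
  17x1 + 7x2 + 14x3 + 4x4 + 6x5 ≥ 41   (protein)
  109x4 ≥ 225   (vitamin C)
  x1, x2, x3, x4, x5 ≥ 0.
The minimum-cost mix takes nothing from salmon, whole-barley bread, brown rice — only eggs, broccoli. Binding constraints: protein and vitamin C.
Optimal quantities: eggs = 2.339 servings, broccoli = 2.064 servings.
Objective = 0.71·2.339 + 1.21·2.064 = 4.1581.

£4.16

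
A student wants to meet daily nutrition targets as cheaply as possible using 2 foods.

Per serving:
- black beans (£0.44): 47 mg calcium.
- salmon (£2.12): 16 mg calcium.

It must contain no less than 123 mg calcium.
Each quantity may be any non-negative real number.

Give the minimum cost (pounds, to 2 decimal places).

Treat it as an LP. Let x1 = servings of black beans, x2 = servings of salmon.
min 0.44x1 + 2.12x2 subject to:
  47x1 + 16x2 ≥ 123   (calcium)
  x1, x2 ≥ 0.
The optimal basis is {black beans}; salmon drops out. There the calcium constraint is tight.
Solving gives x1 = 2.617.
Objective = 0.44·2.617 = 1.1515.

£1.15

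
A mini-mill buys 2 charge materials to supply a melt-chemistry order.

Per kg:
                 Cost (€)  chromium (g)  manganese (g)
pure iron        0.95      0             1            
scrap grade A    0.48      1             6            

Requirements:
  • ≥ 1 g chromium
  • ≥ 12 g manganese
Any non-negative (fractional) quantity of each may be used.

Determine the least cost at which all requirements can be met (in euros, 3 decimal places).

€0.960

Set it up as a linear program. Let x1 = kg of pure iron, x2 = kg of scrap grade A.
min 0.95x1 + 0.48x2 with:
  1x2 ≥ 1   (chromium)
  1x1 + 6x2 ≥ 12   (manganese)
  x1, x2 ≥ 0.
The minimum-cost mix takes nothing from pure iron — only scrap grade A. The manganese requirement is met with equality.
Solving gives x2 = 2.
Hence cost = 0.48·2 = €0.96000.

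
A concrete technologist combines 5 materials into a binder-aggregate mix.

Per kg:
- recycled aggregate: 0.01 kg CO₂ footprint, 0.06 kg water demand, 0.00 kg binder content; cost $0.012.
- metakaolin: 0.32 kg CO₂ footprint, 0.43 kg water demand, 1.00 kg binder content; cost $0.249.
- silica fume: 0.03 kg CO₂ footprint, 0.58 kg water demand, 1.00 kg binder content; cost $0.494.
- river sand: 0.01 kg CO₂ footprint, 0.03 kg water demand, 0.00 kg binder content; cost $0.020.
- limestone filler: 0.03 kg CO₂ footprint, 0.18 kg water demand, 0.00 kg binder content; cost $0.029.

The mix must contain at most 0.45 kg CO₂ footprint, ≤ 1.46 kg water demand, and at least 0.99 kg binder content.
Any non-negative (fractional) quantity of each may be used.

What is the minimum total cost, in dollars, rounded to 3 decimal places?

Set it up as a linear program. Let x1 = kg of recycled aggregate, x2 = kg of metakaolin, x3 = kg of silica fume, x4 = kg of river sand, x5 = kg of limestone filler.
Minimize 0.012x1 + 0.249x2 + 0.494x3 + 0.02x4 + 0.029x5 s.t.:
  0.01x1 + 0.32x2 + 0.03x3 + 0.01x4 + 0.03x5 ≤ 0.45   (CO₂ footprint)
  0.06x1 + 0.43x2 + 0.58x3 + 0.03x4 + 0.18x5 ≤ 1.46   (water demand)
  1x2 + 1x3 ≥ 0.99   (binder content)
  x1, x2, x3, x4, x5 ≥ 0.
The cheapest feasible vertex uses only metakaolin; recycled aggregate, silica fume, river sand, limestone filler are not used. The binder content requirement is met with equality.
So metakaolin = 0.99 kg.
Objective = 0.249·0.99 = 0.24651.

$0.247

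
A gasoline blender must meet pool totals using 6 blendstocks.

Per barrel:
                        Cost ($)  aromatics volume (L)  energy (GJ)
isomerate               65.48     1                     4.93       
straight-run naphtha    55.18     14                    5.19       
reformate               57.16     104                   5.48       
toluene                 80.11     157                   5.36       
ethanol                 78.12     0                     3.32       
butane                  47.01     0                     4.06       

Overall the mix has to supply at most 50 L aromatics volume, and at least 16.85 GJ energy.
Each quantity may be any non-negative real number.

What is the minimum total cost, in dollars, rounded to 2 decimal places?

$179.09

Treat it as an LP. Let x1 = barrels of isomerate, x2 = barrels of straight-run naphtha, x3 = barrels of reformate, x4 = barrels of toluene, x5 = barrels of ethanol, x6 = barrels of butane.
Minimise 65.48x1 + 55.18x2 + 57.16x3 + 80.11x4 + 78.12x5 + 47.01x6 with:
  1x1 + 14x2 + 104x3 + 157x4 ≤ 50   (aromatics volume)
  4.93x1 + 5.19x2 + 5.48x3 + 5.36x4 + 3.32x5 + 4.06x6 ≥ 16.85   (energy)
  x1, x2, x3, x4, x5, x6 ≥ 0.
The optimal basis is {straight-run naphtha, reformate}; isomerate, toluene, ethanol, butane drop out. There the aromatics volume and energy constraints are tight.
Optimal quantities: straight-run naphtha = 3.1928 barrels, reformate = 0.050968 barrels.
Objective = 55.18·3.1928 + 57.16·0.050968 = 179.0920.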